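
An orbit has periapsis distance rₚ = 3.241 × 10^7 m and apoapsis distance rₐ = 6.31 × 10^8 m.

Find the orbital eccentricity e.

e = (rₐ − rₚ) / (rₐ + rₚ).
e = (6.31e+08 − 3.241e+07) / (6.31e+08 + 3.241e+07) = 5.9859e+08 / 6.6341e+08 ≈ 0.9023.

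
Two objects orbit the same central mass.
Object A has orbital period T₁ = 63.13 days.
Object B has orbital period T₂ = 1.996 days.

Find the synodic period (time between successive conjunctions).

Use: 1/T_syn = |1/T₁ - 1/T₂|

Convert to SI: T₁ = 63.13 days = 5.45443e+06 s; T₂ = 1.996 days = 172454 s.
T_syn = |T₁ · T₂ / (T₁ − T₂)|.
T_syn = |5.45443e+06 · 172454 / (5.45443e+06 − 172454)| s ≈ 1.781e+05 s = 2.061 days.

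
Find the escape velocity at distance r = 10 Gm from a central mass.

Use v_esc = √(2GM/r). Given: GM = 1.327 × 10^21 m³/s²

Convert to SI: r = 10 Gm = 1e+10 m.
Escape velocity comes from setting total energy to zero: ½v² − GM/r = 0 ⇒ v_esc = √(2GM / r).
v_esc = √(2 · 1.327e+21 / 1e+10) m/s ≈ 5.152e+05 m/s = 515.2 km/s.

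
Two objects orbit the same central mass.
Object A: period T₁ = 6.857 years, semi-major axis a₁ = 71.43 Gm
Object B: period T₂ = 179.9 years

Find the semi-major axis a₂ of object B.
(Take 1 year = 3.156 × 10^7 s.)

Convert to SI: T₁ = 6.857 years = 2.16407e+08 s; a₁ = 71.43 Gm = 7.143e+10 m; T₂ = 179.9 years = 5.67764e+09 s.
Kepler's third law: (T₁/T₂)² = (a₁/a₂)³ ⇒ a₂ = a₁ · (T₂/T₁)^(2/3).
T₂/T₁ = 5.67764e+09 / 2.16407e+08 = 26.236.
a₂ = 7.143e+10 · (26.236)^(2/3) m ≈ 6.307e+11 m = 630.7 Gm.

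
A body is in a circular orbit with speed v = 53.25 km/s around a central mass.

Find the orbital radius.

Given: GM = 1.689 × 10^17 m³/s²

Convert to SI: v = 53.25 km/s = 53250 m/s.
For a circular orbit, v² = GM / r, so r = GM / v².
r = 1.689e+17 / (53250)² m ≈ 5.956e+07 m = 59.56 Mm.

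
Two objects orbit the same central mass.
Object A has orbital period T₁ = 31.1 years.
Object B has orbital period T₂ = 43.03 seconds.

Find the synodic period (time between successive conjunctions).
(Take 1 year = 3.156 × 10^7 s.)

Convert to SI: T₁ = 31.1 years = 9.81516e+08 s.
T_syn = |T₁ · T₂ / (T₁ − T₂)|.
T_syn = |9.81516e+08 · 43.03 / (9.81516e+08 − 43.03)| s ≈ 43.03 s = 43.03 seconds.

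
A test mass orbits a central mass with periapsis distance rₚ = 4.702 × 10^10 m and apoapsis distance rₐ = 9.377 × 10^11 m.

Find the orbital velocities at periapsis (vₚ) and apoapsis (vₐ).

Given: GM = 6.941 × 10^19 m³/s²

Use the vis-viva equation v² = GM(2/r − 1/a) with a = (rₚ + rₐ)/2 = (4.702e+10 + 9.377e+11)/2 = 4.9236e+11 m.
vₚ = √(GM · (2/rₚ − 1/a)) = √(6.941e+19 · (2/4.702e+10 − 1/4.9236e+11)) m/s ≈ 5.302e+04 m/s = 53.02 km/s.
vₐ = √(GM · (2/rₐ − 1/a)) = √(6.941e+19 · (2/9.377e+11 − 1/4.9236e+11)) m/s ≈ 2659 m/s = 2.659 km/s.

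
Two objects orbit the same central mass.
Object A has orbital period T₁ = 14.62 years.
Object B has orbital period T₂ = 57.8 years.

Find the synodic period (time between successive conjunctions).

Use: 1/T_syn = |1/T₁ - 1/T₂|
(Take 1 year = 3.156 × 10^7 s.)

Convert to SI: T₁ = 14.62 years = 4.61407e+08 s; T₂ = 57.8 years = 1.82417e+09 s.
T_syn = |T₁ · T₂ / (T₁ − T₂)|.
T_syn = |4.61407e+08 · 1.82417e+09 / (4.61407e+08 − 1.82417e+09)| s ≈ 6.176e+08 s = 19.57 years.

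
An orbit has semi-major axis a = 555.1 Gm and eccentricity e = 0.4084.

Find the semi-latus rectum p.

Convert to SI: a = 555.1 Gm = 5.551e+11 m.
p = a (1 − e²).
p = 5.551e+11 · (1 − (0.4084)²) = 5.551e+11 · 0.833209 ≈ 4.625e+11 m = 462.5 Gm.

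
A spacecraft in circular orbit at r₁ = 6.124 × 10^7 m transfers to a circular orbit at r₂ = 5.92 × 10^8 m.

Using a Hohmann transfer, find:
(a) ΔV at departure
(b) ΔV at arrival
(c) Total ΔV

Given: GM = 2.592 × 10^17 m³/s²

Transfer semi-major axis: a_t = (r₁ + r₂)/2 = (6.124e+07 + 5.92e+08)/2 = 3.2662e+08 m.
Circular speeds: v₁ = √(GM/r₁) = 65057.9 m/s, v₂ = √(GM/r₂) = 20924.6 m/s.
Transfer speeds (vis-viva v² = GM(2/r − 1/a_t)): v₁ᵗ = 87586.9 m/s, v₂ᵗ = 9060.51 m/s.
(a) ΔV₁ = |v₁ᵗ − v₁| ≈ 2.253e+04 m/s = 22.53 km/s.
(b) ΔV₂ = |v₂ − v₂ᵗ| ≈ 1.186e+04 m/s = 11.86 km/s.
(c) ΔV_total = ΔV₁ + ΔV₂ ≈ 3.439e+04 m/s = 34.39 km/s.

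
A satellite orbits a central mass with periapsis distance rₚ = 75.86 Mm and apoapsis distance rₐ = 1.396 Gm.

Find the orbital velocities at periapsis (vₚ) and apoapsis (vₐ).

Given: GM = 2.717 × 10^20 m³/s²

Convert to SI: rₚ = 75.86 Mm = 7.586e+07 m; rₐ = 1.396 Gm = 1.396e+09 m.
Use the vis-viva equation v² = GM(2/r − 1/a) with a = (rₚ + rₐ)/2 = (7.586e+07 + 1.396e+09)/2 = 7.3593e+08 m.
vₚ = √(GM · (2/rₚ − 1/a)) = √(2.717e+20 · (2/7.586e+07 − 1/7.3593e+08)) m/s ≈ 2.607e+06 m/s = 2607 km/s.
vₐ = √(GM · (2/rₐ − 1/a)) = √(2.717e+20 · (2/1.396e+09 − 1/7.3593e+08)) m/s ≈ 1.416e+05 m/s = 141.6 km/s.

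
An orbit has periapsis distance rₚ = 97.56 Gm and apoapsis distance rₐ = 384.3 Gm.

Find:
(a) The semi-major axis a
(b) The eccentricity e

Convert to SI: rₚ = 97.56 Gm = 9.756e+10 m; rₐ = 384.3 Gm = 3.843e+11 m.
(a) a = (rₚ + rₐ) / 2 = (9.756e+10 + 3.843e+11) / 2 ≈ 2.409e+11 m = 240.9 Gm.
(b) e = (rₐ − rₚ) / (rₐ + rₚ) = (3.843e+11 − 9.756e+10) / (3.843e+11 + 9.756e+10) ≈ 0.5951.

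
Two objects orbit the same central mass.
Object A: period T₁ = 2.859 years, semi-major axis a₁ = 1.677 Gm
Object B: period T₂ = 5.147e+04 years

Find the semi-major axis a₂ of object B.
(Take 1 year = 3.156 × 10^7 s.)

Convert to SI: T₁ = 2.859 years = 9.023e+07 s; a₁ = 1.677 Gm = 1.677e+09 m; T₂ = 5.147e+04 years = 1.62439e+12 s.
Kepler's third law: (T₁/T₂)² = (a₁/a₂)³ ⇒ a₂ = a₁ · (T₂/T₁)^(2/3).
T₂/T₁ = 1.62439e+12 / 9.023e+07 = 18002.8.
a₂ = 1.677e+09 · (18002.8)^(2/3) m ≈ 1.152e+12 m = 1.152 Tm.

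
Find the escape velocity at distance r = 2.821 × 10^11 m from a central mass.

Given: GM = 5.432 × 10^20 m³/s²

Escape velocity comes from setting total energy to zero: ½v² − GM/r = 0 ⇒ v_esc = √(2GM / r).
v_esc = √(2 · 5.432e+20 / 2.821e+11) m/s ≈ 6.206e+04 m/s = 62.06 km/s.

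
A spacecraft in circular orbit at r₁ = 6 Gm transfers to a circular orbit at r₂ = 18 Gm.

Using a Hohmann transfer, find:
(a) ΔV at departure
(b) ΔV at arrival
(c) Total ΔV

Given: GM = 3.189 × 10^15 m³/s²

Convert to SI: r₁ = 6 Gm = 6e+09 m; r₂ = 18 Gm = 1.8e+10 m.
Transfer semi-major axis: a_t = (r₁ + r₂)/2 = (6e+09 + 1.8e+10)/2 = 1.2e+10 m.
Circular speeds: v₁ = √(GM/r₁) = 729.04 m/s, v₂ = √(GM/r₂) = 420.912 m/s.
Transfer speeds (vis-viva v² = GM(2/r − 1/a_t)): v₁ᵗ = 892.889 m/s, v₂ᵗ = 297.63 m/s.
(a) ΔV₁ = |v₁ᵗ − v₁| ≈ 163.8 m/s = 163.8 m/s.
(b) ΔV₂ = |v₂ − v₂ᵗ| ≈ 123.3 m/s = 123.3 m/s.
(c) ΔV_total = ΔV₁ + ΔV₂ ≈ 287.1 m/s = 287.1 m/s.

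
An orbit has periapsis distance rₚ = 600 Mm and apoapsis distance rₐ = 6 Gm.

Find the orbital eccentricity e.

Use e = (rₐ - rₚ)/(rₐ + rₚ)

Convert to SI: rₚ = 600 Mm = 6e+08 m; rₐ = 6 Gm = 6e+09 m.
e = (rₐ − rₚ) / (rₐ + rₚ).
e = (6e+09 − 6e+08) / (6e+09 + 6e+08) = 5.4e+09 / 6.6e+09 ≈ 0.8182.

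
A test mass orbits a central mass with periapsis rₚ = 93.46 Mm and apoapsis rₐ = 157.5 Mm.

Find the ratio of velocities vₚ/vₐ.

Convert to SI: rₚ = 93.46 Mm = 9.346e+07 m; rₐ = 157.5 Mm = 1.575e+08 m.
Conservation of angular momentum gives rₚvₚ = rₐvₐ, so vₚ/vₐ = rₐ/rₚ.
vₚ/vₐ = 1.575e+08 / 9.346e+07 ≈ 1.685.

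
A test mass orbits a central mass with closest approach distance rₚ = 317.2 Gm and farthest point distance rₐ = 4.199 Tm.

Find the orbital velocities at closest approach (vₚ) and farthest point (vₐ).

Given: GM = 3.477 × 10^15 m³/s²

Convert to SI: rₚ = 317.2 Gm = 3.172e+11 m; rₐ = 4.199 Tm = 4.199e+12 m.
Use the vis-viva equation v² = GM(2/r − 1/a) with a = (rₚ + rₐ)/2 = (3.172e+11 + 4.199e+12)/2 = 2.2581e+12 m.
vₚ = √(GM · (2/rₚ − 1/a)) = √(3.477e+15 · (2/3.172e+11 − 1/2.2581e+12)) m/s ≈ 142.8 m/s = 142.8 m/s.
vₐ = √(GM · (2/rₐ − 1/a)) = √(3.477e+15 · (2/4.199e+12 − 1/2.2581e+12)) m/s ≈ 10.79 m/s = 10.79 m/s.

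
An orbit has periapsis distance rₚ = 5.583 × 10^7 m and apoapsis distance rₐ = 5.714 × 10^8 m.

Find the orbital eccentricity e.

e = (rₐ − rₚ) / (rₐ + rₚ).
e = (5.714e+08 − 5.583e+07) / (5.714e+08 + 5.583e+07) = 5.1557e+08 / 6.2723e+08 ≈ 0.822.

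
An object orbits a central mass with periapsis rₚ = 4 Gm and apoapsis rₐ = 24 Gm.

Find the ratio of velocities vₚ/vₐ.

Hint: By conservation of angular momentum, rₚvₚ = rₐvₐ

Convert to SI: rₚ = 4 Gm = 4e+09 m; rₐ = 24 Gm = 2.4e+10 m.
Conservation of angular momentum gives rₚvₚ = rₐvₐ, so vₚ/vₐ = rₐ/rₚ.
vₚ/vₐ = 2.4e+10 / 4e+09 ≈ 6.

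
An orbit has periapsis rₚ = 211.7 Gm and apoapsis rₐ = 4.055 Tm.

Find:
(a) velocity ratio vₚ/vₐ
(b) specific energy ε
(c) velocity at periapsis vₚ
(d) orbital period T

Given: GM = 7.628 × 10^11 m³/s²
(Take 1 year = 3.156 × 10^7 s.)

Convert to SI: rₚ = 211.7 Gm = 2.117e+11 m; rₐ = 4.055 Tm = 4.055e+12 m.
(a) Conservation of angular momentum (rₚvₚ = rₐvₐ) gives vₚ/vₐ = rₐ/rₚ = 4.055e+12/2.117e+11 ≈ 19.15
(b) With a = (rₚ + rₐ)/2 = 2.13335e+12 m, ε = −GM/(2a) = −7.628e+11/(2 · 2.13335e+12) J/kg ≈ -0.1788 J/kg
(c) With a = (rₚ + rₐ)/2 = 2.13335e+12 m, vₚ = √(GM (2/rₚ − 1/a)) = √(7.628e+11 · (2/2.117e+11 − 1/2.13335e+12)) m/s ≈ 2.617 m/s
(d) With a = (rₚ + rₐ)/2 = 2.13335e+12 m, T = 2π √(a³/GM) = 2π √((2.13335e+12)³/7.628e+11) s ≈ 2.242e+13 s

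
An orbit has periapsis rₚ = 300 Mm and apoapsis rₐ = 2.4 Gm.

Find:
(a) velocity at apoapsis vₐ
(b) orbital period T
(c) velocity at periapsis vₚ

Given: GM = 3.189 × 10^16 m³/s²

Convert to SI: rₚ = 300 Mm = 3e+08 m; rₐ = 2.4 Gm = 2.4e+09 m.
(a) With a = (rₚ + rₐ)/2 = 1.35e+09 m, vₐ = √(GM (2/rₐ − 1/a)) = √(3.189e+16 · (2/2.4e+09 − 1/1.35e+09)) m/s ≈ 1718 m/s
(b) With a = (rₚ + rₐ)/2 = 1.35e+09 m, T = 2π √(a³/GM) = 2π √((1.35e+09)³/3.189e+16) s ≈ 1.745e+06 s
(c) With a = (rₚ + rₐ)/2 = 1.35e+09 m, vₚ = √(GM (2/rₚ − 1/a)) = √(3.189e+16 · (2/3e+08 − 1/1.35e+09)) m/s ≈ 1.375e+04 m/s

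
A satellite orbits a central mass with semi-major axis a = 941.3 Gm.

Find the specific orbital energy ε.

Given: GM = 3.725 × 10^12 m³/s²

Convert to SI: a = 941.3 Gm = 9.413e+11 m.
ε = −GM / (2a).
ε = −3.725e+12 / (2 · 9.413e+11) J/kg ≈ -1.979 J/kg = -1.979 J/kg.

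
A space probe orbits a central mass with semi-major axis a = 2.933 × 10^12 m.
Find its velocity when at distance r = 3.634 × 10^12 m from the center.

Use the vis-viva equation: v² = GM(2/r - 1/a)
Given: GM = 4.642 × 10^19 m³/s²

Vis-viva: v = √(GM · (2/r − 1/a)).
2/r − 1/a = 2/3.634e+12 − 1/2.933e+12 = 2.0941e-13 m⁻¹.
v = √(4.642e+19 · 2.0941e-13) m/s ≈ 3118 m/s = 3.118 km/s.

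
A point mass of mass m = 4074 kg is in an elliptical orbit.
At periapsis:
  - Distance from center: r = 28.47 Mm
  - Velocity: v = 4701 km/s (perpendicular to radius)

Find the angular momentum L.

Convert to SI: r = 28.47 Mm = 2.847e+07 m; v = 4701 km/s = 4.701e+06 m/s.
Since v is perpendicular to r, L = m · v · r.
L = 4074 · 4.701e+06 · 2.847e+07 kg·m²/s ≈ 5.453e+17 kg·m²/s.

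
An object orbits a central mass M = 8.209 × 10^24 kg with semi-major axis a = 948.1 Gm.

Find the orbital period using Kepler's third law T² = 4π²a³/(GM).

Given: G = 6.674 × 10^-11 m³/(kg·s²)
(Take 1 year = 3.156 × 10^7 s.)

Convert to SI: a = 948.1 Gm = 9.481e+11 m.
GM = G · M = 6.674e-11 · 8.209e+24 = 5.47869e+14 m³/s².
Kepler's third law: T = 2π √(a³ / GM).
Substituting a = 9.481e+11 m and GM = 5.47869e+14 m³/s²:
T = 2π √((9.481e+11)³ / 5.47869e+14) s
T ≈ 2.478e+11 s = 7852 years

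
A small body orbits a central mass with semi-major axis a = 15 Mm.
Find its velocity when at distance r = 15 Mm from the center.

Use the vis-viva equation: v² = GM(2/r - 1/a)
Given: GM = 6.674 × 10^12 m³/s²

Convert to SI: a = 15 Mm = 1.5e+07 m; r = 15 Mm = 1.5e+07 m.
Vis-viva: v = √(GM · (2/r − 1/a)).
2/r − 1/a = 2/1.5e+07 − 1/1.5e+07 = 6.66667e-08 m⁻¹.
v = √(6.674e+12 · 6.66667e-08) m/s ≈ 667 m/s = 667 m/s.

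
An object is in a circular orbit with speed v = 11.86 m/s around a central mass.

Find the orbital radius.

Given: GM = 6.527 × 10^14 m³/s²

For a circular orbit, v² = GM / r, so r = GM / v².
r = 6.527e+14 / (11.86)² m ≈ 4.64e+12 m = 4.64 Tm.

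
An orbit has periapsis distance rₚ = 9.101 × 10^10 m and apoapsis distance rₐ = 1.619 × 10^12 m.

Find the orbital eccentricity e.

e = (rₐ − rₚ) / (rₐ + rₚ).
e = (1.619e+12 − 9.101e+10) / (1.619e+12 + 9.101e+10) = 1.52799e+12 / 1.71001e+12 ≈ 0.8936.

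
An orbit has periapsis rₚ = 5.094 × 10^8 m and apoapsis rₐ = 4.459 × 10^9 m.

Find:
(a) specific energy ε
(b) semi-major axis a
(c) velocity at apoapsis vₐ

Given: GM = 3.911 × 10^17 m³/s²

(a) With a = (rₚ + rₐ)/2 = 2.4842e+09 m, ε = −GM/(2a) = −3.911e+17/(2 · 2.4842e+09) J/kg ≈ -7.872e+07 J/kg
(b) a = (rₚ + rₐ)/2 = (5.094e+08 + 4.459e+09)/2 ≈ 2.484e+09 m
(c) With a = (rₚ + rₐ)/2 = 2.4842e+09 m, vₐ = √(GM (2/rₐ − 1/a)) = √(3.911e+17 · (2/4.459e+09 − 1/2.4842e+09)) m/s ≈ 4241 m/s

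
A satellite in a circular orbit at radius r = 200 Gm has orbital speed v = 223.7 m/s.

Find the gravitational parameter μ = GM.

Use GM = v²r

Convert to SI: r = 200 Gm = 2e+11 m.
For a circular orbit v² = GM/r, so GM = v² · r.
GM = (223.7)² · 2e+11 m³/s² ≈ 1.001e+16 m³/s² = 1.001 × 10^16 m³/s².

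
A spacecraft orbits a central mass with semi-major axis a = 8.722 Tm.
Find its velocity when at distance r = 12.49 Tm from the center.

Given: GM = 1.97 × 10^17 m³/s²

Convert to SI: a = 8.722 Tm = 8.722e+12 m; r = 12.49 Tm = 1.249e+13 m.
Vis-viva: v = √(GM · (2/r − 1/a)).
2/r − 1/a = 2/1.249e+13 − 1/8.722e+12 = 4.54755e-14 m⁻¹.
v = √(1.97e+17 · 4.54755e-14) m/s ≈ 94.65 m/s = 94.65 m/s.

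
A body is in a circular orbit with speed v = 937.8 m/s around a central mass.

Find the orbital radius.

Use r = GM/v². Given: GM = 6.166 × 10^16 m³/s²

For a circular orbit, v² = GM / r, so r = GM / v².
r = 6.166e+16 / (937.8)² m ≈ 7.011e+10 m = 7.011 × 10^10 m.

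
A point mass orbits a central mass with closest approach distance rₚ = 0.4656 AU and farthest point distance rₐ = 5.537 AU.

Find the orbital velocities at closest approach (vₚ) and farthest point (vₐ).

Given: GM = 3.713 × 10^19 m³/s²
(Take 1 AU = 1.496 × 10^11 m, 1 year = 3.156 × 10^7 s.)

Convert to SI: rₚ = 0.4656 AU = 6.96538e+10 m; rₐ = 5.537 AU = 8.28335e+11 m.
Use the vis-viva equation v² = GM(2/r − 1/a) with a = (rₚ + rₐ)/2 = (6.96538e+10 + 8.28335e+11)/2 = 4.48994e+11 m.
vₚ = √(GM · (2/rₚ − 1/a)) = √(3.713e+19 · (2/6.96538e+10 − 1/4.48994e+11)) m/s ≈ 3.136e+04 m/s = 6.616 AU/year.
vₐ = √(GM · (2/rₐ − 1/a)) = √(3.713e+19 · (2/8.28335e+11 − 1/4.48994e+11)) m/s ≈ 2637 m/s = 0.5563 AU/year.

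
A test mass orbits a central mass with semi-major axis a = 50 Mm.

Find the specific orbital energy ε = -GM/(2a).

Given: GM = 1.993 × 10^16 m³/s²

Convert to SI: a = 50 Mm = 5e+07 m.
ε = −GM / (2a).
ε = −1.993e+16 / (2 · 5e+07) J/kg ≈ -1.993e+08 J/kg = -199.3 MJ/kg.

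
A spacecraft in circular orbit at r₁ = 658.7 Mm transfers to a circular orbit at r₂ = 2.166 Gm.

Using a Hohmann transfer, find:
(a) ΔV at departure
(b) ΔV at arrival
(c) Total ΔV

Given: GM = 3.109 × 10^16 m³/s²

Convert to SI: r₁ = 658.7 Mm = 6.587e+08 m; r₂ = 2.166 Gm = 2.166e+09 m.
Transfer semi-major axis: a_t = (r₁ + r₂)/2 = (6.587e+08 + 2.166e+09)/2 = 1.41235e+09 m.
Circular speeds: v₁ = √(GM/r₁) = 6870.15 m/s, v₂ = √(GM/r₂) = 3788.62 m/s.
Transfer speeds (vis-viva v² = GM(2/r − 1/a_t)): v₁ᵗ = 8507.94 m/s, v₂ᵗ = 2587.34 m/s.
(a) ΔV₁ = |v₁ᵗ − v₁| ≈ 1638 m/s = 1.638 km/s.
(b) ΔV₂ = |v₂ − v₂ᵗ| ≈ 1201 m/s = 1.201 km/s.
(c) ΔV_total = ΔV₁ + ΔV₂ ≈ 2839 m/s = 2.839 km/s.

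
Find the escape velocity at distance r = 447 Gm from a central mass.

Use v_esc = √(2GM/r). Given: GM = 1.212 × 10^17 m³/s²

Convert to SI: r = 447 Gm = 4.47e+11 m.
Escape velocity comes from setting total energy to zero: ½v² − GM/r = 0 ⇒ v_esc = √(2GM / r).
v_esc = √(2 · 1.212e+17 / 4.47e+11) m/s ≈ 736.4 m/s = 736.4 m/s.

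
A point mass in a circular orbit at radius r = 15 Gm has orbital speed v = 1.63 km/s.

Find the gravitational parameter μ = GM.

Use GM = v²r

Convert to SI: r = 15 Gm = 1.5e+10 m; v = 1.63 km/s = 1630 m/s.
For a circular orbit v² = GM/r, so GM = v² · r.
GM = (1630)² · 1.5e+10 m³/s² ≈ 3.985e+16 m³/s² = 3.985 × 10^16 m³/s².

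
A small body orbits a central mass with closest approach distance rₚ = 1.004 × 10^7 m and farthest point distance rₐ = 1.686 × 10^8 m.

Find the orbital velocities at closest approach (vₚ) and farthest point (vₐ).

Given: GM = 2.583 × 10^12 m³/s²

Use the vis-viva equation v² = GM(2/r − 1/a) with a = (rₚ + rₐ)/2 = (1.004e+07 + 1.686e+08)/2 = 8.932e+07 m.
vₚ = √(GM · (2/rₚ − 1/a)) = √(2.583e+12 · (2/1.004e+07 − 1/8.932e+07)) m/s ≈ 696.9 m/s = 696.9 m/s.
vₐ = √(GM · (2/rₐ − 1/a)) = √(2.583e+12 · (2/1.686e+08 − 1/8.932e+07)) m/s ≈ 41.5 m/s = 41.5 m/s.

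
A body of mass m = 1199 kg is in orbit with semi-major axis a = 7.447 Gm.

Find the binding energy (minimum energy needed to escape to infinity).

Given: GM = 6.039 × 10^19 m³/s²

Convert to SI: a = 7.447 Gm = 7.447e+09 m.
Total orbital energy is E = −GMm/(2a); binding energy is E_bind = −E = GMm/(2a).
E_bind = 6.039e+19 · 1199 / (2 · 7.447e+09) J ≈ 4.862e+12 J = 4.862 TJ.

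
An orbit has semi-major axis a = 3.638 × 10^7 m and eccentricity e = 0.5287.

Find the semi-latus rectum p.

p = a (1 − e²).
p = 3.638e+07 · (1 − (0.5287)²) = 3.638e+07 · 0.720476 ≈ 2.621e+07 m = 2.621 × 10^7 m.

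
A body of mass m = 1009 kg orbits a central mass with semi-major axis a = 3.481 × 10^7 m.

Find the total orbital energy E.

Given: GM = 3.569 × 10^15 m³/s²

E = −GMm / (2a).
E = −3.569e+15 · 1009 / (2 · 3.481e+07) J ≈ -5.173e+10 J = -51.73 GJ.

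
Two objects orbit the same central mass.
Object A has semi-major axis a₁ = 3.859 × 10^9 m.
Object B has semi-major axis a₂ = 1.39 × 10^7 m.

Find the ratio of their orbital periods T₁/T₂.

From Kepler's third law, (T₁/T₂)² = (a₁/a₂)³, so T₁/T₂ = (a₁/a₂)^(3/2).
a₁/a₂ = 3.859e+09 / 1.39e+07 = 277.626.
T₁/T₂ = (277.626)^(3/2) ≈ 4626.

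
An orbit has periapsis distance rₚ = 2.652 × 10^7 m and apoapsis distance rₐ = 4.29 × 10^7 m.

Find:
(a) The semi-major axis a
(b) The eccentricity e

(a) a = (rₚ + rₐ) / 2 = (2.652e+07 + 4.29e+07) / 2 ≈ 3.471e+07 m = 3.471 × 10^7 m.
(b) e = (rₐ − rₚ) / (rₐ + rₚ) = (4.29e+07 − 2.652e+07) / (4.29e+07 + 2.652e+07) ≈ 0.236.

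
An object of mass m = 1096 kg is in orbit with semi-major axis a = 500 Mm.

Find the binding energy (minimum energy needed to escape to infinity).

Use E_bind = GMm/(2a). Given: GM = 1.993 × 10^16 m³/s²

Convert to SI: a = 500 Mm = 5e+08 m.
Total orbital energy is E = −GMm/(2a); binding energy is E_bind = −E = GMm/(2a).
E_bind = 1.993e+16 · 1096 / (2 · 5e+08) J ≈ 2.184e+10 J = 21.84 GJ.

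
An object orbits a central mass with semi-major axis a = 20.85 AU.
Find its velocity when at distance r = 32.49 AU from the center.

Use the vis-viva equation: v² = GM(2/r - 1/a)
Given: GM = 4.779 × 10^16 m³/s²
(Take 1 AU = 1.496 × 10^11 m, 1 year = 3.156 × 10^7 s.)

Convert to SI: a = 20.85 AU = 3.11916e+12 m; r = 32.49 AU = 4.8605e+12 m.
Vis-viva: v = √(GM · (2/r − 1/a)).
2/r − 1/a = 2/4.8605e+12 − 1/3.11916e+12 = 9.08808e-14 m⁻¹.
v = √(4.779e+16 · 9.08808e-14) m/s ≈ 65.9 m/s = 0.0139 AU/year.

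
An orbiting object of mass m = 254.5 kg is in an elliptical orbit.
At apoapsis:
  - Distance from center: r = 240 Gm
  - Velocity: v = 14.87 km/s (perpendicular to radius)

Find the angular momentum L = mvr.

Convert to SI: r = 240 Gm = 2.4e+11 m; v = 14.87 km/s = 14870 m/s.
Since v is perpendicular to r, L = m · v · r.
L = 254.5 · 14870 · 2.4e+11 kg·m²/s ≈ 9.083e+17 kg·m²/s.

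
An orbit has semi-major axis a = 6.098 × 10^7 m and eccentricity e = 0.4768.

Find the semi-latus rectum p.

p = a (1 − e²).
p = 6.098e+07 · (1 − (0.4768)²) = 6.098e+07 · 0.772662 ≈ 4.712e+07 m = 4.712 × 10^7 m.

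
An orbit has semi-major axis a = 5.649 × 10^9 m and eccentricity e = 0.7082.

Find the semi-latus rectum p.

p = a (1 − e²).
p = 5.649e+09 · (1 − (0.7082)²) = 5.649e+09 · 0.498453 ≈ 2.816e+09 m = 2.816 × 10^9 m.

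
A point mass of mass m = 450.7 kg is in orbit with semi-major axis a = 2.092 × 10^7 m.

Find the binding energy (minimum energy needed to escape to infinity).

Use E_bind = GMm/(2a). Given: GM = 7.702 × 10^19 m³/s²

Total orbital energy is E = −GMm/(2a); binding energy is E_bind = −E = GMm/(2a).
E_bind = 7.702e+19 · 450.7 / (2 · 2.092e+07) J ≈ 8.297e+14 J = 829.7 TJ.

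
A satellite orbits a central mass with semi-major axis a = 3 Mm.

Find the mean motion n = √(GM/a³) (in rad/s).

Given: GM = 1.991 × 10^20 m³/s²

Convert to SI: a = 3 Mm = 3e+06 m.
n = √(GM / a³).
n = √(1.991e+20 / (3e+06)³) rad/s ≈ 2.716 rad/s.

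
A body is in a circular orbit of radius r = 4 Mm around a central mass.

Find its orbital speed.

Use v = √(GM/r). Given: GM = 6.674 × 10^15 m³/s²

Convert to SI: r = 4 Mm = 4e+06 m.
For a circular orbit, gravity supplies the centripetal force, so v = √(GM / r).
v = √(6.674e+15 / 4e+06) m/s ≈ 4.085e+04 m/s = 40.85 km/s.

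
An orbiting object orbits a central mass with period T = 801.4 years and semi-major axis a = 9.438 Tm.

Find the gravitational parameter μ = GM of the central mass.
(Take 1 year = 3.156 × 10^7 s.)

Convert to SI: T = 801.4 years = 2.52922e+10 s; a = 9.438 Tm = 9.438e+12 m.
GM = 4π² · a³ / T².
GM = 4π² · (9.438e+12)³ / (2.52922e+10)² m³/s² ≈ 5.188e+19 m³/s² = 5.188 × 10^19 m³/s².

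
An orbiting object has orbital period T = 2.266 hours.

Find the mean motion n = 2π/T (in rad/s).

Convert to SI: T = 2.266 hours = 8157.6 s.
n = 2π / T.
n = 2π / 8157.6 s ≈ 0.0007702 rad/s.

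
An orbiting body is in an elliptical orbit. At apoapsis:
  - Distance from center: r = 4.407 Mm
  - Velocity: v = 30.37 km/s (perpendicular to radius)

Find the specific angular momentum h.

Convert to SI: r = 4.407 Mm = 4.407e+06 m; v = 30.37 km/s = 30370 m/s.
With v perpendicular to r, h = r · v.
h = 4.407e+06 · 30370 m²/s ≈ 1.338e+11 m²/s.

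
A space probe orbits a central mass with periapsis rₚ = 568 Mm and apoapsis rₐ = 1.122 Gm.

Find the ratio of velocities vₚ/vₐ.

Convert to SI: rₚ = 568 Mm = 5.68e+08 m; rₐ = 1.122 Gm = 1.122e+09 m.
Conservation of angular momentum gives rₚvₚ = rₐvₐ, so vₚ/vₐ = rₐ/rₚ.
vₚ/vₐ = 1.122e+09 / 5.68e+08 ≈ 1.975.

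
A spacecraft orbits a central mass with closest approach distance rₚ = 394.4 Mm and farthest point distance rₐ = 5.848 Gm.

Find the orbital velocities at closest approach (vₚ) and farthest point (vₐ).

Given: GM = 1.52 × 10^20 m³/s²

Convert to SI: rₚ = 394.4 Mm = 3.944e+08 m; rₐ = 5.848 Gm = 5.848e+09 m.
Use the vis-viva equation v² = GM(2/r − 1/a) with a = (rₚ + rₐ)/2 = (3.944e+08 + 5.848e+09)/2 = 3.1212e+09 m.
vₚ = √(GM · (2/rₚ − 1/a)) = √(1.52e+20 · (2/3.944e+08 − 1/3.1212e+09)) m/s ≈ 8.498e+05 m/s = 849.8 km/s.
vₐ = √(GM · (2/rₐ − 1/a)) = √(1.52e+20 · (2/5.848e+09 − 1/3.1212e+09)) m/s ≈ 5.731e+04 m/s = 57.31 km/s.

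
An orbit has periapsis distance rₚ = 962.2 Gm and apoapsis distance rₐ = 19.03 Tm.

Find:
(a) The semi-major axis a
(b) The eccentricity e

Convert to SI: rₚ = 962.2 Gm = 9.622e+11 m; rₐ = 19.03 Tm = 1.903e+13 m.
(a) a = (rₚ + rₐ) / 2 = (9.622e+11 + 1.903e+13) / 2 ≈ 9.996e+12 m = 9.996 Tm.
(b) e = (rₐ − rₚ) / (rₐ + rₚ) = (1.903e+13 − 9.622e+11) / (1.903e+13 + 9.622e+11) ≈ 0.9037.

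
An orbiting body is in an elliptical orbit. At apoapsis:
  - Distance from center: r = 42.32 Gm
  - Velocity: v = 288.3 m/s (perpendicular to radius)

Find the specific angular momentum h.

Convert to SI: r = 42.32 Gm = 4.232e+10 m.
With v perpendicular to r, h = r · v.
h = 4.232e+10 · 288.3 m²/s ≈ 1.22e+13 m²/s.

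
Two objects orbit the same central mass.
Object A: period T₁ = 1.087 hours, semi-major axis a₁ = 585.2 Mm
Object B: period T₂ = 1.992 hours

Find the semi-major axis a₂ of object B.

Convert to SI: T₁ = 1.087 hours = 3913.2 s; a₁ = 585.2 Mm = 5.852e+08 m; T₂ = 1.992 hours = 7171.2 s.
Kepler's third law: (T₁/T₂)² = (a₁/a₂)³ ⇒ a₂ = a₁ · (T₂/T₁)^(2/3).
T₂/T₁ = 7171.2 / 3913.2 = 1.83257.
a₂ = 5.852e+08 · (1.83257)^(2/3) m ≈ 8.763e+08 m = 876.3 Mm.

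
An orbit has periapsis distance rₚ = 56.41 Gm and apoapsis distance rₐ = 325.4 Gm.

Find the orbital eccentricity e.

Convert to SI: rₚ = 56.41 Gm = 5.641e+10 m; rₐ = 325.4 Gm = 3.254e+11 m.
e = (rₐ − rₚ) / (rₐ + rₚ).
e = (3.254e+11 − 5.641e+10) / (3.254e+11 + 5.641e+10) = 2.6899e+11 / 3.8181e+11 ≈ 0.7045.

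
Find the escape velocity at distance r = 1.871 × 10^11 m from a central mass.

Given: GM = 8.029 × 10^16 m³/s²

Escape velocity comes from setting total energy to zero: ½v² − GM/r = 0 ⇒ v_esc = √(2GM / r).
v_esc = √(2 · 8.029e+16 / 1.871e+11) m/s ≈ 926.4 m/s = 926.4 m/s.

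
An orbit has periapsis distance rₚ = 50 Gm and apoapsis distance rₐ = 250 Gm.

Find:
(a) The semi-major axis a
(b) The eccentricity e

Convert to SI: rₚ = 50 Gm = 5e+10 m; rₐ = 250 Gm = 2.5e+11 m.
(a) a = (rₚ + rₐ) / 2 = (5e+10 + 2.5e+11) / 2 ≈ 1.5e+11 m = 150 Gm.
(b) e = (rₐ − rₚ) / (rₐ + rₚ) = (2.5e+11 − 5e+10) / (2.5e+11 + 5e+10) ≈ 0.6667.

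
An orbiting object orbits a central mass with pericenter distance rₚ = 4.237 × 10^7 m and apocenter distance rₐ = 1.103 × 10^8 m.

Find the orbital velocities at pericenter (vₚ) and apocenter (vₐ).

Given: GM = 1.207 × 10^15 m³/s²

Use the vis-viva equation v² = GM(2/r − 1/a) with a = (rₚ + rₐ)/2 = (4.237e+07 + 1.103e+08)/2 = 7.6335e+07 m.
vₚ = √(GM · (2/rₚ − 1/a)) = √(1.207e+15 · (2/4.237e+07 − 1/7.6335e+07)) m/s ≈ 6416 m/s = 6.416 km/s.
vₐ = √(GM · (2/rₐ − 1/a)) = √(1.207e+15 · (2/1.103e+08 − 1/7.6335e+07)) m/s ≈ 2465 m/s = 2.465 km/s.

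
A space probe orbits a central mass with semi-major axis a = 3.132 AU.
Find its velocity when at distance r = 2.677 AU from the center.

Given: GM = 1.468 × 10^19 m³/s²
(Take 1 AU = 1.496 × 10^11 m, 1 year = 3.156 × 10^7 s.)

Convert to SI: a = 3.132 AU = 4.68547e+11 m; r = 2.677 AU = 4.00479e+11 m.
Vis-viva: v = √(GM · (2/r − 1/a)).
2/r − 1/a = 2/4.00479e+11 − 1/4.68547e+11 = 2.85976e-12 m⁻¹.
v = √(1.468e+19 · 2.85976e-12) m/s ≈ 6479 m/s = 1.367 AU/year.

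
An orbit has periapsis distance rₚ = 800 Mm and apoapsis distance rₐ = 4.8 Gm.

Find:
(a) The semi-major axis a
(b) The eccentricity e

Convert to SI: rₚ = 800 Mm = 8e+08 m; rₐ = 4.8 Gm = 4.8e+09 m.
(a) a = (rₚ + rₐ) / 2 = (8e+08 + 4.8e+09) / 2 ≈ 2.8e+09 m = 2.8 Gm.
(b) e = (rₐ − rₚ) / (rₐ + rₚ) = (4.8e+09 − 8e+08) / (4.8e+09 + 8e+08) ≈ 0.7143.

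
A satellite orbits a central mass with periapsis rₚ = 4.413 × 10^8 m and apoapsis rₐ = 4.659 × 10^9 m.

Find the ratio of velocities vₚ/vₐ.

Conservation of angular momentum gives rₚvₚ = rₐvₐ, so vₚ/vₐ = rₐ/rₚ.
vₚ/vₐ = 4.659e+09 / 4.413e+08 ≈ 10.56.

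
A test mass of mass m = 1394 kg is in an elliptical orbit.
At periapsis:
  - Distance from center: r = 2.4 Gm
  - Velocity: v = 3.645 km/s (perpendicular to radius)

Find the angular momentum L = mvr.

Convert to SI: r = 2.4 Gm = 2.4e+09 m; v = 3.645 km/s = 3645 m/s.
Since v is perpendicular to r, L = m · v · r.
L = 1394 · 3645 · 2.4e+09 kg·m²/s ≈ 1.219e+16 kg·m²/s.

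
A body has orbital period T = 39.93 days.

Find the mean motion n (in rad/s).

Convert to SI: T = 39.93 days = 3.44995e+06 s.
n = 2π / T.
n = 2π / 3.44995e+06 s ≈ 1.821e-06 rad/s.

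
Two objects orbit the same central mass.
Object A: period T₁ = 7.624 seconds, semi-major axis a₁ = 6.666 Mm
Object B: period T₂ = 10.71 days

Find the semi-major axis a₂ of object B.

Convert to SI: a₁ = 6.666 Mm = 6.666e+06 m; T₂ = 10.71 days = 925344 s.
Kepler's third law: (T₁/T₂)² = (a₁/a₂)³ ⇒ a₂ = a₁ · (T₂/T₁)^(2/3).
T₂/T₁ = 925344 / 7.624 = 121373.
a₂ = 6.666e+06 · (121373)^(2/3) m ≈ 1.634e+10 m = 16.34 Gm.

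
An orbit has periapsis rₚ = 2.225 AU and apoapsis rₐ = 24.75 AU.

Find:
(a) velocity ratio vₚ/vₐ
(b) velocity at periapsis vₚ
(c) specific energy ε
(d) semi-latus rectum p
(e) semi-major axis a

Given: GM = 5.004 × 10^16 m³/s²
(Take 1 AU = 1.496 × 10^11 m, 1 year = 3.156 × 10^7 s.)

Convert to SI: rₚ = 2.225 AU = 3.3286e+11 m; rₐ = 24.75 AU = 3.7026e+12 m.
(a) Conservation of angular momentum (rₚvₚ = rₐvₐ) gives vₚ/vₐ = rₐ/rₚ = 3.7026e+12/3.3286e+11 ≈ 11.12
(b) With a = (rₚ + rₐ)/2 = 2.01773e+12 m, vₚ = √(GM (2/rₚ − 1/a)) = √(5.004e+16 · (2/3.3286e+11 − 1/2.01773e+12)) m/s ≈ 525.2 m/s
(c) With a = (rₚ + rₐ)/2 = 2.01773e+12 m, ε = −GM/(2a) = −5.004e+16/(2 · 2.01773e+12) J/kg ≈ -1.24e+04 J/kg
(d) From a = (rₚ + rₐ)/2 = 2.01773e+12 m and e = (rₐ − rₚ)/(rₐ + rₚ) = 0.835032, p = a(1 − e²) = 2.01773e+12 · (1 − (0.835032)²) ≈ 6.108e+11 m
(e) a = (rₚ + rₐ)/2 = (3.3286e+11 + 3.7026e+12)/2 ≈ 2.018e+12 m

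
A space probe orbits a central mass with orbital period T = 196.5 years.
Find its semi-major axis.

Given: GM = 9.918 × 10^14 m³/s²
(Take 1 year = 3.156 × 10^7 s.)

Convert to SI: T = 196.5 years = 6.20154e+09 s.
Invert Kepler's third law: a = (GM · T² / (4π²))^(1/3).
Substituting T = 6.20154e+09 s and GM = 9.918e+14 m³/s²:
a = (9.918e+14 · (6.20154e+09)² / (4π²))^(1/3) m
a ≈ 9.886e+10 m = 98.86 Gm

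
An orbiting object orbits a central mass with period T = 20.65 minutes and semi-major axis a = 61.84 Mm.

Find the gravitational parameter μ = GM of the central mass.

Convert to SI: T = 20.65 minutes = 1239 s; a = 61.84 Mm = 6.184e+07 m.
GM = 4π² · a³ / T².
GM = 4π² · (6.184e+07)³ / (1239)² m³/s² ≈ 6.082e+18 m³/s² = 6.082 × 10^18 m³/s².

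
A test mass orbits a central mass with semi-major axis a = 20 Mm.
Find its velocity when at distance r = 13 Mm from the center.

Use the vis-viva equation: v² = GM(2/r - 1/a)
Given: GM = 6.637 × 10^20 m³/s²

Convert to SI: a = 20 Mm = 2e+07 m; r = 13 Mm = 1.3e+07 m.
Vis-viva: v = √(GM · (2/r − 1/a)).
2/r − 1/a = 2/1.3e+07 − 1/2e+07 = 1.03846e-07 m⁻¹.
v = √(6.637e+20 · 1.03846e-07) m/s ≈ 8.302e+06 m/s = 8302 km/s.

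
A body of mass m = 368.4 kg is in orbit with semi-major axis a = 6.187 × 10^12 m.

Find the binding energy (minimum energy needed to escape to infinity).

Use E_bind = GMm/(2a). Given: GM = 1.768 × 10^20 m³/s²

Total orbital energy is E = −GMm/(2a); binding energy is E_bind = −E = GMm/(2a).
E_bind = 1.768e+20 · 368.4 / (2 · 6.187e+12) J ≈ 5.264e+09 J = 5.264 GJ.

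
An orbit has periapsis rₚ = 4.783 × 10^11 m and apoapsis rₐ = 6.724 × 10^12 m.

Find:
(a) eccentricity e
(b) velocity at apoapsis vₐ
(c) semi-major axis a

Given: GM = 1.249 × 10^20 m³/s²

(a) e = (rₐ − rₚ)/(rₐ + rₚ) = (6.724e+12 − 4.783e+11)/(6.724e+12 + 4.783e+11) ≈ 0.8672
(b) With a = (rₚ + rₐ)/2 = 3.60115e+12 m, vₐ = √(GM (2/rₐ − 1/a)) = √(1.249e+20 · (2/6.724e+12 − 1/3.60115e+12)) m/s ≈ 1571 m/s
(c) a = (rₚ + rₐ)/2 = (4.783e+11 + 6.724e+12)/2 ≈ 3.601e+12 m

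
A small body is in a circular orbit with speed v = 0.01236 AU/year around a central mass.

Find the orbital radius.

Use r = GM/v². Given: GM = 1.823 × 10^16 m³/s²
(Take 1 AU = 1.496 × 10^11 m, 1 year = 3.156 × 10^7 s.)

Convert to SI: v = 0.01236 AU/year = 58.5886 m/s.
For a circular orbit, v² = GM / r, so r = GM / v².
r = 1.823e+16 / (58.5886)² m ≈ 5.311e+12 m = 35.5 AU.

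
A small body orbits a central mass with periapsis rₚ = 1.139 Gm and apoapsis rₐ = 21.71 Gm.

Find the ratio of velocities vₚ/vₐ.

Convert to SI: rₚ = 1.139 Gm = 1.139e+09 m; rₐ = 21.71 Gm = 2.171e+10 m.
Conservation of angular momentum gives rₚvₚ = rₐvₐ, so vₚ/vₐ = rₐ/rₚ.
vₚ/vₐ = 2.171e+10 / 1.139e+09 ≈ 19.06.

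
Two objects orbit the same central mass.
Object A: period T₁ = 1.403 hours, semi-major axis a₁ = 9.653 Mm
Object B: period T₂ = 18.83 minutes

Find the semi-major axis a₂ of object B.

Convert to SI: T₁ = 1.403 hours = 5050.8 s; a₁ = 9.653 Mm = 9.653e+06 m; T₂ = 18.83 minutes = 1129.8 s.
Kepler's third law: (T₁/T₂)² = (a₁/a₂)³ ⇒ a₂ = a₁ · (T₂/T₁)^(2/3).
T₂/T₁ = 1129.8 / 5050.8 = 0.223687.
a₂ = 9.653e+06 · (0.223687)^(2/3) m ≈ 3.557e+06 m = 3.557 Mm.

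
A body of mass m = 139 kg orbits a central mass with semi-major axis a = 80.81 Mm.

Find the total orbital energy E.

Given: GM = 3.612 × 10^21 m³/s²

Convert to SI: a = 80.81 Mm = 8.081e+07 m.
E = −GMm / (2a).
E = −3.612e+21 · 139 / (2 · 8.081e+07) J ≈ -3.106e+15 J = -3.106 PJ.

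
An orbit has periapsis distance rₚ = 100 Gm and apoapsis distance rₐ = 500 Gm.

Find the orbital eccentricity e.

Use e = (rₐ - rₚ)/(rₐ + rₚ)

Convert to SI: rₚ = 100 Gm = 1e+11 m; rₐ = 500 Gm = 5e+11 m.
e = (rₐ − rₚ) / (rₐ + rₚ).
e = (5e+11 − 1e+11) / (5e+11 + 1e+11) = 4e+11 / 6e+11 ≈ 0.6667.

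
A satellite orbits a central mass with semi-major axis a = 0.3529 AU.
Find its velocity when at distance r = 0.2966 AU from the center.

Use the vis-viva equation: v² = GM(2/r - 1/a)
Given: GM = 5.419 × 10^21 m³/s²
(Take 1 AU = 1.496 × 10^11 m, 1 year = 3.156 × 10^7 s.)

Convert to SI: a = 0.3529 AU = 5.27938e+10 m; r = 0.2966 AU = 4.43714e+10 m.
Vis-viva: v = √(GM · (2/r − 1/a)).
2/r − 1/a = 2/4.43714e+10 − 1/5.27938e+10 = 2.61325e-11 m⁻¹.
v = √(5.419e+21 · 2.61325e-11) m/s ≈ 3.763e+05 m/s = 79.39 AU/year.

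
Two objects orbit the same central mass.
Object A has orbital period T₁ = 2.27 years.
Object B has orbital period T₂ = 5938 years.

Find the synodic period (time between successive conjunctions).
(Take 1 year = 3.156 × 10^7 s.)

Convert to SI: T₁ = 2.27 years = 7.16412e+07 s; T₂ = 5938 years = 1.87403e+11 s.
T_syn = |T₁ · T₂ / (T₁ − T₂)|.
T_syn = |7.16412e+07 · 1.87403e+11 / (7.16412e+07 − 1.87403e+11)| s ≈ 7.167e+07 s = 2.271 years.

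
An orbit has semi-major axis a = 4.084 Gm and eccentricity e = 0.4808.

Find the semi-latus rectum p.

Convert to SI: a = 4.084 Gm = 4.084e+09 m.
p = a (1 − e²).
p = 4.084e+09 · (1 − (0.4808)²) = 4.084e+09 · 0.768831 ≈ 3.14e+09 m = 3.14 Gm.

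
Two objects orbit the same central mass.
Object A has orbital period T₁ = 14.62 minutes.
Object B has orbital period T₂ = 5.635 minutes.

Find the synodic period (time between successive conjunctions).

Convert to SI: T₁ = 14.62 minutes = 877.2 s; T₂ = 5.635 minutes = 338.1 s.
T_syn = |T₁ · T₂ / (T₁ − T₂)|.
T_syn = |877.2 · 338.1 / (877.2 − 338.1)| s ≈ 550.1 s = 9.169 minutes.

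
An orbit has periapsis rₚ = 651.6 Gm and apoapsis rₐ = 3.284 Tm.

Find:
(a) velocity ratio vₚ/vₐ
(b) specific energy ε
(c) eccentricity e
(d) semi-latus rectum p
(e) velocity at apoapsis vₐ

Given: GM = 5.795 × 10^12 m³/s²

Convert to SI: rₚ = 651.6 Gm = 6.516e+11 m; rₐ = 3.284 Tm = 3.284e+12 m.
(a) Conservation of angular momentum (rₚvₚ = rₐvₐ) gives vₚ/vₐ = rₐ/rₚ = 3.284e+12/6.516e+11 ≈ 5.04
(b) With a = (rₚ + rₐ)/2 = 1.9678e+12 m, ε = −GM/(2a) = −5.795e+12/(2 · 1.9678e+12) J/kg ≈ -1.472 J/kg
(c) e = (rₐ − rₚ)/(rₐ + rₚ) = (3.284e+12 − 6.516e+11)/(3.284e+12 + 6.516e+11) ≈ 0.6689
(d) From a = (rₚ + rₐ)/2 = 1.9678e+12 m and e = (rₐ − rₚ)/(rₐ + rₚ) = 0.668869, p = a(1 − e²) = 1.9678e+12 · (1 − (0.668869)²) ≈ 1.087e+12 m
(e) With a = (rₚ + rₐ)/2 = 1.9678e+12 m, vₐ = √(GM (2/rₐ − 1/a)) = √(5.795e+12 · (2/3.284e+12 − 1/1.9678e+12)) m/s ≈ 0.7644 m/s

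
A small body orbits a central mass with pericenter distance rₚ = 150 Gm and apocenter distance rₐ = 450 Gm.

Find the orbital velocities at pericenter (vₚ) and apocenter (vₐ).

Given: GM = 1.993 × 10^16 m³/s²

Convert to SI: rₚ = 150 Gm = 1.5e+11 m; rₐ = 450 Gm = 4.5e+11 m.
Use the vis-viva equation v² = GM(2/r − 1/a) with a = (rₚ + rₐ)/2 = (1.5e+11 + 4.5e+11)/2 = 3e+11 m.
vₚ = √(GM · (2/rₚ − 1/a)) = √(1.993e+16 · (2/1.5e+11 − 1/3e+11)) m/s ≈ 446.4 m/s = 446.4 m/s.
vₐ = √(GM · (2/rₐ − 1/a)) = √(1.993e+16 · (2/4.5e+11 − 1/3e+11)) m/s ≈ 148.8 m/s = 148.8 m/s.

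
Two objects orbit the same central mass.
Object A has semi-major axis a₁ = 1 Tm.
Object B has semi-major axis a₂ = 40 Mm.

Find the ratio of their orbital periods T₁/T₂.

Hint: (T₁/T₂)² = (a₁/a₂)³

Convert to SI: a₁ = 1 Tm = 1e+12 m; a₂ = 40 Mm = 4e+07 m.
From Kepler's third law, (T₁/T₂)² = (a₁/a₂)³, so T₁/T₂ = (a₁/a₂)^(3/2).
a₁/a₂ = 1e+12 / 4e+07 = 25000.
T₁/T₂ = (25000)^(3/2) ≈ 3.953e+06.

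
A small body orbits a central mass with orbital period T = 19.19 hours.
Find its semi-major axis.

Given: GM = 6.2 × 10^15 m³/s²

Convert to SI: T = 19.19 hours = 69084 s.
Invert Kepler's third law: a = (GM · T² / (4π²))^(1/3).
Substituting T = 69084 s and GM = 6.2e+15 m³/s²:
a = (6.2e+15 · (69084)² / (4π²))^(1/3) m
a ≈ 9.084e+07 m = 90.84 Mm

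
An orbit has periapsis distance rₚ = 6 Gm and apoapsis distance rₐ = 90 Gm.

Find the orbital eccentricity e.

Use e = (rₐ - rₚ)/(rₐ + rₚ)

Convert to SI: rₚ = 6 Gm = 6e+09 m; rₐ = 90 Gm = 9e+10 m.
e = (rₐ − rₚ) / (rₐ + rₚ).
e = (9e+10 − 6e+09) / (9e+10 + 6e+09) = 8.4e+10 / 9.6e+10 ≈ 0.875.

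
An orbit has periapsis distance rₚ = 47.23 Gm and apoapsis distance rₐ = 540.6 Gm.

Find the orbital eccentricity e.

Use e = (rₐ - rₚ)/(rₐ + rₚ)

Convert to SI: rₚ = 47.23 Gm = 4.723e+10 m; rₐ = 540.6 Gm = 5.406e+11 m.
e = (rₐ − rₚ) / (rₐ + rₚ).
e = (5.406e+11 − 4.723e+10) / (5.406e+11 + 4.723e+10) = 4.9337e+11 / 5.8783e+11 ≈ 0.8393.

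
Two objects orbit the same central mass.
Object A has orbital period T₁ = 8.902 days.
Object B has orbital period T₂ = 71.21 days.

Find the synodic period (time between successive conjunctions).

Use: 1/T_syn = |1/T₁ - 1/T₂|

Convert to SI: T₁ = 8.902 days = 769133 s; T₂ = 71.21 days = 6.15254e+06 s.
T_syn = |T₁ · T₂ / (T₁ − T₂)|.
T_syn = |769133 · 6.15254e+06 / (769133 − 6.15254e+06)| s ≈ 8.79e+05 s = 10.17 days.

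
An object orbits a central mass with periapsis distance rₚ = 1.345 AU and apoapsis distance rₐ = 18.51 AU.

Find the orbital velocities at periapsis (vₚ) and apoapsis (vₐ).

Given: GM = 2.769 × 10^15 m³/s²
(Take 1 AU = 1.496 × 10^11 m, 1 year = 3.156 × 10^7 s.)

Convert to SI: rₚ = 1.345 AU = 2.01212e+11 m; rₐ = 18.51 AU = 2.7691e+12 m.
Use the vis-viva equation v² = GM(2/r − 1/a) with a = (rₚ + rₐ)/2 = (2.01212e+11 + 2.7691e+12)/2 = 1.48515e+12 m.
vₚ = √(GM · (2/rₚ − 1/a)) = √(2.769e+15 · (2/2.01212e+11 − 1/1.48515e+12)) m/s ≈ 160.2 m/s = 0.03379 AU/year.
vₐ = √(GM · (2/rₐ − 1/a)) = √(2.769e+15 · (2/2.7691e+12 − 1/1.48515e+12)) m/s ≈ 11.64 m/s = 0.002455 AU/year.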